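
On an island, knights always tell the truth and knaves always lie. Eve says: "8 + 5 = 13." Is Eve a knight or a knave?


Statement: "8 + 5 = 13."
Actual: 8 + 5 = 13
Claimed: 13
Statement is TRUE → Eve tells the truth → Knight

Knight


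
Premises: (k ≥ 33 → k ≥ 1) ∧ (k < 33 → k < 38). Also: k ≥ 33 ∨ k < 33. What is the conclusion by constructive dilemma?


Constructive dilemma: (P → Q) ∧ (R → S), P ∨ R ⊢ Q ∨ S
Premise 1: k ≥ 33 → k ≥ 1
Premise 2: k < 33 → k < 38
Premise 3: k ≥ 33 ∨ k < 33
Case 1: Assuming k ≥ 33, then by Premise 1, k ≥ 1.
Case 2: Assuming k < 33, then by Premise 2, k < 38.
Since one of k ≥ 33 or k < 33 must hold, we get k ≥ 1 or k < 38.

k ≥ 1 or k < 38.


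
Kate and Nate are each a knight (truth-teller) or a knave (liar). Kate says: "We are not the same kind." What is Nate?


Kate says: "We are not the same kind."
Case 1: Kate is a Knight (truth-teller)
  Statement is true → they ARE different → Nate is a Knave
Case 2: Kate is a Knave (liar)
  Statement is false → they are NOT different → Nate is a Knave
In both cases, Nate is a Knave.

Knave


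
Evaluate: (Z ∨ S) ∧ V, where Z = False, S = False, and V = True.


Z = False, S = False, V = True
Step 1: Z ∨ S = False OR False = False
Step 2: False ∧ V = False AND True = False
OR is true when at least one operand is true; AND requires both.

False


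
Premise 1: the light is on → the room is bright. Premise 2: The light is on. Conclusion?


Modus ponens: P → Q, P ⊢ Q
P: the light is on
Q: the room is bright
We have P → Q and P is true.
By modus ponens, Q must be true.

The room is bright


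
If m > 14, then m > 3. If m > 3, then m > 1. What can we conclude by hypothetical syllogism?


Hypothetical syllogism: P → Q, Q → R ⊢ P → R
Premise 1: m > 14 → m > 3
Premise 2: m > 3 → m > 1
Chain the implications: the middle term (m > 3) links the two.
Conclusion: If m > 14, then m > 1.

If m > 14, then m > 1.


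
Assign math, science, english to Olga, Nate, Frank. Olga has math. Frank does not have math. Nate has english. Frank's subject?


From clues:
  Nate → english
  Olga → math
By elimination, Frank gets the remaining.

science


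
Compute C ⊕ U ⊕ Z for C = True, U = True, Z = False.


C = True, U = True, Z = False
Step 1: C ⊕ U = True XOR True = False
Step 2: False ⊕ Z = False XOR False = False
XOR is true when an odd number of operands are true.

False


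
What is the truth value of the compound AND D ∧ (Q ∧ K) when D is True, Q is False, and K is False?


D = True, Q = False, K = False
Step 1: Q ∧ K = False AND False = False
Step 2: D ∧ False = True AND False = False
AND is true only when ALL operands are true.

False


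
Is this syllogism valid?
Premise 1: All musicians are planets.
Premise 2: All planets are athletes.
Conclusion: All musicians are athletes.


Premise 1: All musicians are planets.
Premise 2: All planets are athletes.
Conclusion: All musicians are athletes.
Barbara syllogism (AAA-1): All A are B, All B are C → All A are C.
Middle term (planets) distributed in premise 2.

Valid


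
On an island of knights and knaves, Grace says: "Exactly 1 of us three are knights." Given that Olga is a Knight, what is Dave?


Grace claims exactly 1 knights among Grace, Olga, Dave.
Given: Olga is a Knight.

Case 1: Grace is a Knight (tells truth)
  Then exactly 1 of the three are knights.
  Counting Grace, Olga: 2 knight(s) so far. Need -1 more → impossible.
Case 2: Grace is a Knave (lies)
  Then the count is NOT 1.
  If Dave = Knave, count = 1 = 1 → claim would be true, contradicts lie.
  If Dave = Knight, count = 2 ≠ 1 → lie confirmed ✓

Dave is a Knight.

Knight


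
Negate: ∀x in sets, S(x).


Original: ∀x S(x)
Rule: ¬∀→∃, ¬∃→∀, negate predicate.
Negation: ∃x ¬S(x)

∃x ¬S(x)


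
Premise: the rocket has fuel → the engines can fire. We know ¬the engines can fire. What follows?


Modus tollens: P → Q, ¬Q ⊢ ¬P
P: the rocket has fuel
Q: the engines can fire
We have P → Q and Q is false.
By modus tollens, P must be false.

It is not the case that the rocket has fuel


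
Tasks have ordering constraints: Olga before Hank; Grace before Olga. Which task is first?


Constraints: Olga before Hank; Grace before Olga
The first task can have nothing scheduled before it, so it must never appear on the right of a 'before'.
Tasks appearing after some 'before': Hank, Olga.
The only task not in that list is Grace → it is first.

Grace


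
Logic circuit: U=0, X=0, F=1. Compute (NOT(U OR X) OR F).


U OR X = 0
NOT(0) = 1
1 OR 1 = 1

1


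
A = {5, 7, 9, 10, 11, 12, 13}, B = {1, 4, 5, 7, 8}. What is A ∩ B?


A = {5, 7, 9, 10, 11, 12, 13}
B = {1, 4, 5, 7, 8}
Operation: intersection
Elements in both: 5, 7

{5, 7}


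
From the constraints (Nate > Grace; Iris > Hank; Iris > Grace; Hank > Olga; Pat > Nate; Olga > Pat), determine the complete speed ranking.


Constraints: Nate > Grace; Iris > Hank; Iris > Grace; Hank > Olga; Pat > Nate; Olga > Pat
Method: at each step, the next-highest is the one remaining person who never appears on the smaller side of a constraint between remaining people.
  Step 1: remaining {Nate, Grace, Hank, Pat, Iris, Olga}; on the smaller side: {Nate, Grace, Hank, Pat, Olga} → Iris is next (Iris > Hank; Iris > Grace).
  Step 2: remaining {Nate, Grace, Hank, Pat, Olga}; on the smaller side: {Nate, Grace, Pat, Olga} → Hank is next (Hank > Olga).
  Step 3: remaining {Nate, Grace, Pat, Olga}; on the smaller side: {Nate, Grace, Pat} → Olga is next (Olga > Pat).
  Step 4: remaining {Nate, Grace, Pat}; on the smaller side: {Nate, Grace} → Pat is next (Pat > Nate).
  Step 5: remaining {Nate, Grace}; on the smaller side: {Grace} → Nate is next (Nate > Grace).
  Step 6: only Grace remains → lowest.
Final ranking (highest to lowest):

Iris > Hank > Olga > Pat > Nate > Grace


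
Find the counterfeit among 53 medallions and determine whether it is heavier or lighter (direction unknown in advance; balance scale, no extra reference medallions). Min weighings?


Let n = 53. 106 possibilities (n medallions × lighter/heavier); each weighing has 3 outcomes.
Bound for k weighings: say the first weighing puts j medallions on each pan. If it tips, the 2j weighed medallions remain suspects (each with a known direction) and k-1 weighings give 3^(k-1) outcomes; 3^(k-1) is odd, so 2j ≤ 3^(k-1) - 1. If it balances, the n - 2j unweighed medallions remain with direction unknown: 2(n - 2j) ≤ 3^(k-1) - 1 by the same parity argument. Adding, n ≤ (3^(k-1) - 1) + (3^(k-1) - 1)/2 = (3^k - 3)/2, and the classical three-group strategy achieves this (3 medallions in 2 weighings, 12 in 3, 39 in 4, 120 in 5).
So we need the smallest k with (3^k - 3)/2 ≥ 53.
k = 4: (3^4 - 3)/2 = 39 < 53 ✗
k = 5: (3^5 - 3)/2 = 120 ≥ 53 ✓

5


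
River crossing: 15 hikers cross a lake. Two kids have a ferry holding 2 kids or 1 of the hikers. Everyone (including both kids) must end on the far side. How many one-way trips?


Per crossing of one of the hikers: kids→, one←, one of the hikers→, one← = 4 trips
15 × 4 = 60, + 1 final kids→ = 61
Minimum trips = 61

61


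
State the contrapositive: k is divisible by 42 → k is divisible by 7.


Original: If k is divisible by 42, then k is divisible by 7
Contrapositive: If ¬Q, then ¬P
Negate Q: not (k is divisible by 7)
Negate P: not (k is divisible by 42)

If not (k is divisible by 7), then not (k is divisible by 42).


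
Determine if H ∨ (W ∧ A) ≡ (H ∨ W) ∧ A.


Expression 1: H ∨ (W ∧ A)
Expression 2: (H ∨ W) ∧ A
Truth table (H W A | Expr1 Expr2):
  T T T |   T     T
  T T F |   T     F   ← differ
  T F T |   T     T
  T F F |   T     F   ← differ
  F T T |   T     T
  F T F |   F     F
  F F T |   F     F
  F F F |   F     F
Counterexample: H=T, W=T, A=F gives Expr1 = T but Expr2 = F, so the expressions are NOT logically equivalent.

No


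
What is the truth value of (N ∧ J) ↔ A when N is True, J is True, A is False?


N = True, J = True, A = False
Step 1: N ∧ J = True AND True = True
Step 2: (True) ↔ A: true when both sides have same truth value.
Result: True ↔ False = False

False


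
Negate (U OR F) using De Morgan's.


De Morgan's law: ¬(P ∨ Q) ≡ ¬P ∧ ¬Q
¬(U ∨ F) = ¬U ∧ ¬F

¬U ∧ ¬F


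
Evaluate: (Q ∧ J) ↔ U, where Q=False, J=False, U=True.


Q = False, J = False, U = True
Expression: (Q ∧ J) ↔ U
Step 1: Q ∧ J = False AND False = False
Step 2: (False) ↔ U = (False iff True) = False

False


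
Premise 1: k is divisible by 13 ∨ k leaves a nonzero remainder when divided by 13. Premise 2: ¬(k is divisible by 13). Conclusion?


Disjunctive syllogism: P ∨ Q, ¬P ⊢ Q
Disjunction: k is divisible by 13 ∨ k leaves a nonzero remainder when divided by 13
We know it is not the case that k is divisible by 13.
By disjunctive syllogism, the other disjunct must be true.

k leaves a nonzero remainder when divided by 13


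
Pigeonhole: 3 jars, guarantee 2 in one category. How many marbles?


Pigeonhole: to guarantee k in one of n categories, need (k-1)×n + 1.
k = 2, n = 3
Minimum = (2-1) × 3 + 1 = 1 × 3 + 1

4


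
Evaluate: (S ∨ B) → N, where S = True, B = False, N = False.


S = True, B = False, N = False
Step 1: S ∨ B = True OR False = True
Step 2: (True) → N: false only when antecedent=True and N=False.
Result: False

False


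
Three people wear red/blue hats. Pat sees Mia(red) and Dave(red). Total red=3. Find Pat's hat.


Total red = 3, seen red = 2
Own red = 3 - 2 = 1
Pat's hat is red.

red


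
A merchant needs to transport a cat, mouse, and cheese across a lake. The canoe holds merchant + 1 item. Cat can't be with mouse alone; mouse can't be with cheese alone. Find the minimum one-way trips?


1. merchant+mouse → 2. merchant ← 3. merchant+cat → 4. merchant+mouse ← 5. merchant+cheese → 6. merchant ← 7. merchant+mouse →
Minimum trips = 7

7


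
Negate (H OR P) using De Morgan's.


De Morgan's law: ¬(P ∨ Q) ≡ ¬P ∧ ¬Q
¬(H ∨ P) = ¬H ∧ ¬P

¬H ∧ ¬P


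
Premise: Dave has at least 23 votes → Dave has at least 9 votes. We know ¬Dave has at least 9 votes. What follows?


Modus tollens: P → Q, ¬Q ⊢ ¬P
P: Dave has at least 23 votes
Q: Dave has at least 9 votes
We have P → Q and Q is false.
By modus tollens, P must be false.

It is not the case that Dave has at least 23 votes


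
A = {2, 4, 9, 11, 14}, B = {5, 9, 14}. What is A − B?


A = {2, 4, 9, 11, 14}
B = {5, 9, 14}
Operation: difference A − B
In A but not B: 2, 4, 11

{2, 4, 11}


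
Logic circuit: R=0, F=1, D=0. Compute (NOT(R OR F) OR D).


R OR F = 1
NOT(1) = 0
0 OR 0 = 0

0


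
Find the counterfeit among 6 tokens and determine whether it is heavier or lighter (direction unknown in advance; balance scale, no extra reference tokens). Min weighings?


Let n = 6. 12 possibilities (n tokens × lighter/heavier); each weighing has 3 outcomes.
Bound for k weighings: say the first weighing puts j tokens on each pan. If it tips, the 2j weighed tokens remain suspects (each with a known direction) and k-1 weighings give 3^(k-1) outcomes; 3^(k-1) is odd, so 2j ≤ 3^(k-1) - 1. If it balances, the n - 2j unweighed tokens remain with direction unknown: 2(n - 2j) ≤ 3^(k-1) - 1 by the same parity argument. Adding, n ≤ (3^(k-1) - 1) + (3^(k-1) - 1)/2 = (3^k - 3)/2, and the classical three-group strategy achieves this (3 tokens in 2 weighings, 12 in 3, 39 in 4, 120 in 5).
So we need the smallest k with (3^k - 3)/2 ≥ 6.
k = 2: (3^2 - 3)/2 = 3 < 6 ✗
k = 3: (3^3 - 3)/2 = 12 ≥ 6 ✓

3


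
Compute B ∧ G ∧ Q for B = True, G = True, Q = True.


B = True, G = True, Q = True
Step 1: B ∧ G = True AND True = True
Step 2: (True) ∧ Q = (True) AND True = True
AND is true only when ALL operands are true.

True


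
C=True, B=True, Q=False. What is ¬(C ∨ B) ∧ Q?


C = True, B = True, Q = False
Expression: ¬(C ∨ B) ∧ Q
Step 1: C ∨ B = True OR True = True
Step 2: ¬(C ∨ B) = NOT True = False
Step 3: (False) ∧ Q = False AND False = False

False


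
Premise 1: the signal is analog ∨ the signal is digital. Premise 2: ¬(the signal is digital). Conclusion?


Disjunctive syllogism: P ∨ Q, ¬P ⊢ Q
Disjunction: the signal is analog ∨ the signal is digital
We know it is not the case that the signal is digital.
By disjunctive syllogism, the other disjunct must be true.

The signal is analog


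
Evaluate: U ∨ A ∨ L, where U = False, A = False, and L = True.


U = False, A = False, L = True
Step 1: U ∨ A = False OR False = False
Step 2: False ∨ L = False OR True = True
OR is true when at least one operand is true.

True


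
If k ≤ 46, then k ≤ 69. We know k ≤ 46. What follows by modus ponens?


Modus ponens: P → Q, P ⊢ Q
P: k ≤ 46
Q: k ≤ 69
We have P → Q and P is true.
By modus ponens, Q must be true.

k ≤ 69


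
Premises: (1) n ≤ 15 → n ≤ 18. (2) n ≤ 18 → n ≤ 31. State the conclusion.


Hypothetical syllogism: P → Q, Q → R ⊢ P → R
Premise 1: n ≤ 15 → n ≤ 18
Premise 2: n ≤ 18 → n ≤ 31
Chain the implications: the middle term (n ≤ 18) links the two.
Conclusion: If n ≤ 15, then n ≤ 31.

If n ≤ 15, then n ≤ 31.


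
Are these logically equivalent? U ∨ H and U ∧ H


Expression 1: U ∨ H
Expression 2: U ∧ H
Truth table (U H | Expr1 Expr2):
  T T |   T     T
  T F |   T     F   ← differ
  F T |   T     F   ← differ
  F F |   F     F
Counterexample: U=T, H=F gives Expr1 = T but Expr2 = F, so the expressions are NOT logically equivalent.

No


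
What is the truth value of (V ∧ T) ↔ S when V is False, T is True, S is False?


V = False, T = True, S = False
Step 1: V ∧ T = False AND True = False
Step 2: (False) ↔ S: true when both sides have same truth value.
Result: False ↔ False = True

True


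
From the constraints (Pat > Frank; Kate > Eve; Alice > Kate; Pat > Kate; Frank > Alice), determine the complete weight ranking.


Constraints: Pat > Frank; Kate > Eve; Alice > Kate; Pat > Kate; Frank > Alice
Method: at each step, the next-highest is the one remaining person who never appears on the smaller side of a constraint between remaining people.
  Step 1: remaining {Alice, Eve, Pat, Kate, Frank}; on the smaller side: {Alice, Eve, Kate, Frank} → Pat is next (Pat > Frank; Pat > Kate).
  Step 2: remaining {Alice, Eve, Kate, Frank}; on the smaller side: {Alice, Eve, Kate} → Frank is next (Frank > Alice).
  Step 3: remaining {Alice, Eve, Kate}; on the smaller side: {Eve, Kate} → Alice is next (Alice > Kate).
  Step 4: remaining {Eve, Kate}; on the smaller side: {Eve} → Kate is next (Kate > Eve).
  Step 5: only Eve remains → lowest.
Final ranking (highest to lowest):

Pat > Frank > Alice > Kate > Eve


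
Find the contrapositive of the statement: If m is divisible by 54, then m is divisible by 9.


Original: If m is divisible by 54, then m is divisible by 9
Contrapositive: If ¬Q, then ¬P
Negate Q: not (m is divisible by 9)
Negate P: not (m is divisible by 54)

If not (m is divisible by 9), then not (m is divisible by 54).


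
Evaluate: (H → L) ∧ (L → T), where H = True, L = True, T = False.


H = True, L = True, T = False
Step 1: H → L is false only when H=True and L=False. Result: True
Step 2: L → T is false only when L=True and T=False. Result: False
Step 3: True ∧ False = False

False


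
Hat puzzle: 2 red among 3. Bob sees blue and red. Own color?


Total red = 2, seen red = 1
Own red = 2 - 1 = 1
Bob's hat is red.

red


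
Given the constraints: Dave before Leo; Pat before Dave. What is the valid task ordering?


Constraints: Dave before Leo; Pat before Dave
Method: repeatedly schedule the remaining task that has no remaining task required before it.
  Step 1: remaining {Leo, Dave, Pat}; every task except Pat still has a predecessor pending → schedule Pat.
  Step 2: remaining {Leo, Dave}; every task except Dave still has a predecessor pending → schedule Dave.
  Step 3: only Leo remains → schedule Leo.
Resulting order:

Pat → Dave → Leo


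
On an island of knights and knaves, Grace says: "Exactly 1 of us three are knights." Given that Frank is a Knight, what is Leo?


Grace claims exactly 1 knights among Grace, Frank, Leo.
Given: Frank is a Knight.

Case 1: Grace is a Knight (tells truth)
  Then exactly 1 of the three are knights.
  Counting Grace, Frank: 2 knight(s) so far. Need -1 more → impossible.
Case 2: Grace is a Knave (lies)
  Then the count is NOT 1.
  If Leo = Knave, count = 1 = 1 → claim would be true, contradicts lie.
  If Leo = Knight, count = 2 ≠ 1 → lie confirmed ✓

Leo is a Knight.

Knight


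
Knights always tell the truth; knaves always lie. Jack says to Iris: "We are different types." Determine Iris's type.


Jack says: "We are different types."
Case 1: Jack is a Knight (truth-teller)
  Statement is true → they ARE different → Iris is a Knave
Case 2: Jack is a Knave (liar)
  Statement is false → they are NOT different → Iris is a Knave
In both cases, Iris is a Knave.

Knave


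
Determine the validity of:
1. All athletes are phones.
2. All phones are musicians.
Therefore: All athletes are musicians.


Premise 1: All athletes are phones.
Premise 2: All phones are musicians.
Conclusion: All athletes are musicians.
Barbara syllogism (AAA-1): All A are B, All B are C → All A are C.
Middle term (phones) distributed in premise 2.

Valid


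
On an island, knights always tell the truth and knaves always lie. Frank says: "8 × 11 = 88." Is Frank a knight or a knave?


Statement: "8 × 11 = 88."
Actual: 8 × 11 = 88
Claimed: 88
Statement is TRUE → Frank tells the truth → Knight

Knight


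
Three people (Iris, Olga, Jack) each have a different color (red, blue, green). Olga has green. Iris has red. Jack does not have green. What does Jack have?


From clues:
  Olga → green
  Iris → red
By elimination, Jack gets the remaining.

blue


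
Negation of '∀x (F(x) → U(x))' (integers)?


Original: ∀x (F(x) → U(x))
Rule: ¬∀→∃, ¬∃→∀, negate predicate.
Negation: ∃x (F(x) ∧ ¬U(x))

∃x (F(x) ∧ ¬U(x))


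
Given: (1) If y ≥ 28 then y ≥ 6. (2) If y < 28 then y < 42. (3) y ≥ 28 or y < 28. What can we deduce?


Constructive dilemma: (P → Q) ∧ (R → S), P ∨ R ⊢ Q ∨ S
Premise 1: y ≥ 28 → y ≥ 6
Premise 2: y < 28 → y < 42
Premise 3: y ≥ 28 ∨ y < 28
Case 1: Assuming y ≥ 28, then by Premise 1, y ≥ 6.
Case 2: Assuming y < 28, then by Premise 2, y < 42.
Since one of y ≥ 28 or y < 28 must hold, we get y ≥ 6 or y < 42.

y ≥ 6 or y < 42.


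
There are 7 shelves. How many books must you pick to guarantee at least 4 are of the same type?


Pigeonhole: to guarantee k in one of n categories, need (k-1)×n + 1.
k = 4, n = 7
Minimum = (4-1) × 7 + 1 = 3 × 7 + 1

22


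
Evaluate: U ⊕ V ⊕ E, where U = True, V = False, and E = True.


U = True, V = False, E = True
Step 1: U ⊕ V = True XOR False = True
Step 2: True ⊕ E = True XOR True = False
XOR is true when an odd number of operands are true.

False


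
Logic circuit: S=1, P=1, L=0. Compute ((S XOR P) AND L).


S XOR P = 1^1 = 0
0 AND 0 = 0

0


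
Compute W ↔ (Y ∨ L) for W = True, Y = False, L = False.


W = True, Y = False, L = False
Step 1: Y ∨ L = False OR False = False
Step 2: W ↔ (False): true when both sides have same truth value.
Result: True ↔ False = False

False


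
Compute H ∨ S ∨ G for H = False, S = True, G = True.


H = False, S = True, G = True
Step 1: H ∨ S = False OR True = True
Step 2: True ∨ G = True OR True = True
OR is true when at least one operand is true.

True


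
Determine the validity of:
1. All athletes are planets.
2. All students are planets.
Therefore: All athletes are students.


Premise 1: All athletes are planets.
Premise 2: All students are planets.
Conclusion: All athletes are students.
Fallacy: undistributed middle. planets is predicate in both.
Counterexample: athletes and students could be disjoint subsets of planets.

Invalid


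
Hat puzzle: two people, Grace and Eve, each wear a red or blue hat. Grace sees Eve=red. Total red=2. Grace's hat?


Total red = 2, Eve = red
Red accounted for: 1
Remaining for Grace: 1
Grace's hat is red.

red


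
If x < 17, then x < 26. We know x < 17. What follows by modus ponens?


Modus ponens: P → Q, P ⊢ Q
P: x < 17
Q: x < 26
We have P → Q and P is true.
By modus ponens, Q must be true.

x < 26


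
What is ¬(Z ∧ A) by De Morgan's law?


De Morgan's law: ¬(P ∧ Q) ≡ ¬P ∨ ¬Q
¬(Z ∧ A) = ¬Z ∨ ¬A

¬Z ∨ ¬A


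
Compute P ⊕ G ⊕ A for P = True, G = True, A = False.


P = True, G = True, A = False
Step 1: P ⊕ G = True XOR True = False
Step 2: False ⊕ A = False XOR False = False
XOR is true when an odd number of operands are true.

False


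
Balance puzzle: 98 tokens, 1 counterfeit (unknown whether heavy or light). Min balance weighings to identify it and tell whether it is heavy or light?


Let n = 98. 196 possibilities (n tokens × lighter/heavier); each weighing has 3 outcomes.
Bound for k weighings: say the first weighing puts j tokens on each pan. If it tips, the 2j weighed tokens remain suspects (each with a known direction) and k-1 weighings give 3^(k-1) outcomes; 3^(k-1) is odd, so 2j ≤ 3^(k-1) - 1. If it balances, the n - 2j unweighed tokens remain with direction unknown: 2(n - 2j) ≤ 3^(k-1) - 1 by the same parity argument. Adding, n ≤ (3^(k-1) - 1) + (3^(k-1) - 1)/2 = (3^k - 3)/2, and the classical three-group strategy achieves this (3 tokens in 2 weighings, 12 in 3, 39 in 4, 120 in 5).
So we need the smallest k with (3^k - 3)/2 ≥ 98.
k = 4: (3^4 - 3)/2 = 39 < 98 ✗
k = 5: (3^5 - 3)/2 = 120 ≥ 98 ✓

5


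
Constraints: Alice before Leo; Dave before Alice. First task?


Constraints: Alice before Leo; Dave before Alice
The first task can have nothing scheduled before it, so it must never appear on the right of a 'before'.
Tasks appearing after some 'before': Leo, Alice.
The only task not in that list is Dave → it is first.

Dave


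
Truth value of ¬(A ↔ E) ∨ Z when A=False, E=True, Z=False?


A = False, E = True, Z = False
Expression: ¬(A ↔ E) ∨ Z
Step 1: A ↔ E = (False iff True) = False
Step 2: ¬(A ↔ E) = NOT False = True
Step 3: (True) ∨ Z = True OR False = True

True


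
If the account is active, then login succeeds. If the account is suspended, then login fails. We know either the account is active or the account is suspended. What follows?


Constructive dilemma: (P → Q) ∧ (R → S), P ∨ R ⊢ Q ∨ S
Premise 1: the account is active → login succeeds
Premise 2: the account is suspended → login fails
Premise 3: the account is active ∨ the account is suspended
Case 1: Assuming the account is active, then by Premise 1, login succeeds.
Case 2: Assuming the account is suspended, then by Premise 2, login fails.
Since one of the account is active or the account is suspended must hold, we get login succeeds or login fails.

Login succeeds or login fails.


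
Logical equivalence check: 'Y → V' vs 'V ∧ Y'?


Expression 1: Y → V
Expression 2: V ∧ Y
Truth table (Y V | Expr1 Expr2):
  T T |   T     T
  T F |   F     F
  F T |   T     F   ← differ
  F F |   T     F   ← differ
Counterexample: Y=F, V=T gives Expr1 = T but Expr2 = F, so the expressions are NOT logically equivalent.

No


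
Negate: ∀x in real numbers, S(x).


Original: ∀x S(x)
Rule: ¬∀→∃, ¬∃→∀, negate predicate.
Negation: ∃x ¬S(x)

∃x ¬S(x)


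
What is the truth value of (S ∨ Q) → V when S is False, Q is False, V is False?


S = False, Q = False, V = False
Step 1: S ∨ Q = False OR False = False
Step 2: (False) → V: false only when antecedent=True and V=False.
Result: True

True


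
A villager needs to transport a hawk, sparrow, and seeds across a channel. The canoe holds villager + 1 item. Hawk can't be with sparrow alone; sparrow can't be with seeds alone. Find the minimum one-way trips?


1. villager+sparrow → 2. villager ← 3. villager+hawk → 4. villager+sparrow ← 5. villager+seeds → 6. villager ← 7. villager+sparrow →
Minimum trips = 7

7


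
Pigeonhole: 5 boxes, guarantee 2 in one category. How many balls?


Pigeonhole: to guarantee k in one of n categories, need (k-1)×n + 1.
k = 2, n = 5
Minimum = (2-1) × 5 + 1 = 1 × 5 + 1

6


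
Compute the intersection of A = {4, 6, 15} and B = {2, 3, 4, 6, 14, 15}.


A = {4, 6, 15}
B = {2, 3, 4, 6, 14, 15}
Operation: intersection
Elements in both: 4, 6, 15

{4, 6, 15}


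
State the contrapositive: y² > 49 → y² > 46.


Original: If y² > 49, then y² > 46
Contrapositive: If ¬Q, then ¬P
Negate Q: not (y² > 46)
Negate P: not (y² > 49)

If not (y² > 46), then not (y² > 49).


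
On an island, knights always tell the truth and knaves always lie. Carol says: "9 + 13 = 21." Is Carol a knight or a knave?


Statement: "9 + 13 = 21."
Actual: 9 + 13 = 22
Claimed: 21
Statement is FALSE → Carol lies → Knave

Knave


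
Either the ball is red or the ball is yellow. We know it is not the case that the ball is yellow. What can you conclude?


Disjunctive syllogism: P ∨ Q, ¬P ⊢ Q
Disjunction: the ball is red ∨ the ball is yellow
We know it is not the case that the ball is yellow.
By disjunctive syllogism, the other disjunct must be true.

The ball is red


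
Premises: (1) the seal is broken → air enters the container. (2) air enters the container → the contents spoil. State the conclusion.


Hypothetical syllogism: P → Q, Q → R ⊢ P → R
Premise 1: the seal is broken → air enters the container
Premise 2: air enters the container → the contents spoil
Chain the implications: the middle term (air enters the container) links the two.
Conclusion: If the seal is broken, then the contents spoil.

If the seal is broken, then the contents spoil.


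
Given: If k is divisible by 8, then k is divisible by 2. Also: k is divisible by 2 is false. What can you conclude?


Modus tollens: P → Q, ¬Q ⊢ ¬P
P: k is divisible by 8
Q: k is divisible by 2
We have P → Q and Q is false.
By modus tollens, P must be false.

It is not the case that k is divisible by 8


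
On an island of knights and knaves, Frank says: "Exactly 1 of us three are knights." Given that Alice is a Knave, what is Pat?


Frank claims exactly 1 knights among Frank, Alice, Pat.
Given: Alice is a Knave.

Case 1: Frank is a Knight (tells truth)
  Then exactly 1 of the three are knights.
  Counting Frank, Alice: 1 knight(s) so far. Need 0 more → Pat = Knave.
Case 2: Frank is a Knave (lies)
  Then the count is NOT 1.
  If Pat = Knight, count = 1 = 1 → claim would be true, contradicts lie.
  If Pat = Knave, count = 0 ≠ 1 → lie confirmed ✓

Pat is a Knave.

Knave


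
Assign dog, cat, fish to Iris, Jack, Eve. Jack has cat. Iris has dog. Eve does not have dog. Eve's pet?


From clues:
  Jack → cat
  Iris → dog
By elimination, Eve gets the remaining.

fish


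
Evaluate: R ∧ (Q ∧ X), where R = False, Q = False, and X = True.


R = False, Q = False, X = True
Step 1: Q ∧ X = False AND True = False
Step 2: R ∧ False = False AND False = False
AND is true only when ALL operands are true.

False


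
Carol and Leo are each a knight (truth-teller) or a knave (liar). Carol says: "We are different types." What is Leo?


Carol says: "We are different types."
Case 1: Carol is a Knight (truth-teller)
  Statement is true → they ARE different → Leo is a Knave
Case 2: Carol is a Knave (liar)
  Statement is false → they are NOT different → Leo is a Knave
In both cases, Leo is a Knave.

Knave


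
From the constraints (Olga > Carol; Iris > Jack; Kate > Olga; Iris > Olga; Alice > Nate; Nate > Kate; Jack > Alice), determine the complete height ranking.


Constraints: Olga > Carol; Iris > Jack; Kate > Olga; Iris > Olga; Alice > Nate; Nate > Kate; Jack > Alice
Method: at each step, the next-highest is the one remaining person who never appears on the smaller side of a constraint between remaining people.
  Step 1: remaining {Nate, Iris, Olga, Jack, Alice, Carol, Kate}; on the smaller side: {Nate, Olga, Jack, Alice, Carol, Kate} → Iris is next (Iris > Jack; Iris > Olga).
  Step 2: remaining {Nate, Olga, Jack, Alice, Carol, Kate}; on the smaller side: {Nate, Olga, Alice, Carol, Kate} → Jack is next (Jack > Alice).
  Step 3: remaining {Nate, Olga, Alice, Carol, Kate}; on the smaller side: {Nate, Olga, Carol, Kate} → Alice is next (Alice > Nate).
  Step 4: remaining {Nate, Olga, Carol, Kate}; on the smaller side: {Olga, Carol, Kate} → Nate is next (Nate > Kate).
  Step 5: remaining {Olga, Carol, Kate}; on the smaller side: {Olga, Carol} → Kate is next (Kate > Olga).
  Step 6: remaining {Olga, Carol}; on the smaller side: {Carol} → Olga is next (Olga > Carol).
  Step 7: only Carol remains → lowest.
Final ranking (highest to lowest):

Iris > Jack > Alice > Nate > Kate > Olga > Carol


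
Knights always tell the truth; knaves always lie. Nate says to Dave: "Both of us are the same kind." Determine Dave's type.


Nate says: "Both of us are the same kind."
Case 1: Nate is a Knight (truth-teller)
  Statement is true → they ARE the same → Dave is also a Knight
Case 2: Nate is a Knave (liar)
  Statement is false → they are NOT the same → Dave is a Knight
In both cases, Dave is a Knight.

Knight


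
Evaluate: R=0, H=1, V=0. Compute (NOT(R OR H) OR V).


R OR H = 1
NOT(1) = 0
0 OR 0 = 0

0


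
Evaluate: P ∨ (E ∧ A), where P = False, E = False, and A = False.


P = False, E = False, A = False
Step 1: E ∧ A = False AND False = False
Step 2: P ∨ False = False OR False = False
AND evaluated first (higher precedence); then OR applied.

False


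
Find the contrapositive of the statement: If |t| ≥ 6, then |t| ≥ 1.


Original: If |t| ≥ 6, then |t| ≥ 1
Contrapositive: If ¬Q, then ¬P
Negate Q: not (|t| ≥ 1)
Negate P: not (|t| ≥ 6)

If not (|t| ≥ 1), then not (|t| ≥ 6).


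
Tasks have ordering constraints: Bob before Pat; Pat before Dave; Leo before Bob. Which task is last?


Constraints: Bob before Pat; Pat before Dave; Leo before Bob
The last task can have nothing scheduled after it, so it must never appear on the left of a 'before'.
Tasks appearing before some other task: Bob, Pat, Leo.
The only task not in that list is Dave → it is last.

Dave


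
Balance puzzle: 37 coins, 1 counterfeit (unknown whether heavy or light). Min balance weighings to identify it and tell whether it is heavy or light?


Let n = 37. 74 possibilities (n coins × lighter/heavier); each weighing has 3 outcomes.
Bound for k weighings: say the first weighing puts j coins on each pan. If it tips, the 2j weighed coins remain suspects (each with a known direction) and k-1 weighings give 3^(k-1) outcomes; 3^(k-1) is odd, so 2j ≤ 3^(k-1) - 1. If it balances, the n - 2j unweighed coins remain with direction unknown: 2(n - 2j) ≤ 3^(k-1) - 1 by the same parity argument. Adding, n ≤ (3^(k-1) - 1) + (3^(k-1) - 1)/2 = (3^k - 3)/2, and the classical three-group strategy achieves this (3 coins in 2 weighings, 12 in 3, 39 in 4, 120 in 5).
So we need the smallest k with (3^k - 3)/2 ≥ 37.
k = 3: (3^3 - 3)/2 = 12 < 37 ✗
k = 4: (3^4 - 3)/2 = 39 ≥ 37 ✓

4


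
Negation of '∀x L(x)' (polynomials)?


Original: ∀x L(x)
Rule: ¬∀→∃, ¬∃→∀, negate predicate.
Negation: ∃x ¬L(x)

∃x ¬L(x)


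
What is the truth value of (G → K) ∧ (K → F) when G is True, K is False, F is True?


G = True, K = False, F = True
Step 1: G → K is false only when G=True and K=False. Result: False
Step 2: K → F is false only when K=True and F=False. Result: True
Step 3: False ∧ True = False

False


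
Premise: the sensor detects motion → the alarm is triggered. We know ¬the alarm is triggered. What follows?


Modus tollens: P → Q, ¬Q ⊢ ¬P
P: the sensor detects motion
Q: the alarm is triggered
We have P → Q and Q is false.
By modus tollens, P must be false.

It is not the case that the sensor detects motion


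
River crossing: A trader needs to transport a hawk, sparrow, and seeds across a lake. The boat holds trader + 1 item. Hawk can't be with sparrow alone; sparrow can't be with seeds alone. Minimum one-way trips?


1. trader+sparrow → 2. trader ← 3. trader+hawk → 4. trader+sparrow ← 5. trader+seeds → 6. trader ← 7. trader+sparrow →
Minimum trips = 7

7


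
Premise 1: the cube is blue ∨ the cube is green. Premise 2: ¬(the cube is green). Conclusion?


Disjunctive syllogism: P ∨ Q, ¬P ⊢ Q
Disjunction: the cube is blue ∨ the cube is green
We know it is not the case that the cube is green.
By disjunctive syllogism, the other disjunct must be true.

The cube is blue


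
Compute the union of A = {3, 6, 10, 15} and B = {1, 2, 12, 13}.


A = {3, 6, 10, 15}
B = {1, 2, 12, 13}
Operation: union
All elements combined: 1, 2, 3, 6, 10, 12, 13, 15

{1, 2, 3, 6, 10, 12, 13, 15}


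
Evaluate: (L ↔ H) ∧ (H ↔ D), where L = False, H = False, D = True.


L = False, H = False, D = True
Step 1: L ↔ H is true when L and H have the same value. Result: True
Step 2: H ↔ D is true when H and D have the same value. Result: False
Step 3: True ∧ False = False

False


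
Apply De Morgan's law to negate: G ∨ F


De Morgan's law: ¬(P ∨ Q) ≡ ¬P ∧ ¬Q
¬(G ∨ F) = ¬G ∧ ¬F

¬G ∧ ¬F


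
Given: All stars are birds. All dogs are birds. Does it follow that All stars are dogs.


Premise 1: All stars are birds.
Premise 2: All dogs are birds.
Conclusion: All stars are dogs.
Fallacy: undistributed middle. birds is predicate in both.
Counterexample: stars and dogs could be disjoint subsets of birds.

Invalid


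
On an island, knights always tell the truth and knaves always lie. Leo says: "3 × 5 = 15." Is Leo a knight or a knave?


Statement: "3 × 5 = 15."
Actual: 3 × 5 = 15
Claimed: 15
Statement is TRUE → Leo tells the truth → Knight

Knight


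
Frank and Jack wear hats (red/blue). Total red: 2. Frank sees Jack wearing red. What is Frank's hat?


Total red = 2, Jack = red
Red accounted for: 1
Remaining for Frank: 1
Frank's hat is red.

red


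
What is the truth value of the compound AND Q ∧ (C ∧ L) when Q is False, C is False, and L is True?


Q = False, C = False, L = True
Step 1: C ∧ L = False AND True = False
Step 2: Q ∧ False = False AND False = False
AND is true only when ALL operands are true.

False


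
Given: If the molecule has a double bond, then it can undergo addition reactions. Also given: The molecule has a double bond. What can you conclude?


Modus ponens: P → Q, P ⊢ Q
P: the molecule has a double bond
Q: it can undergo addition reactions
We have P → Q and P is true.
By modus ponens, Q must be true.

It can undergo addition reactions


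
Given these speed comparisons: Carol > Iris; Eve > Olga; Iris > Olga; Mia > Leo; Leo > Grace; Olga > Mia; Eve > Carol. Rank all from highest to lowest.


Constraints: Carol > Iris; Eve > Olga; Iris > Olga; Mia > Leo; Leo > Grace; Olga > Mia; Eve > Carol
Method: at each step, the next-highest is the one remaining person who never appears on the smaller side of a constraint between remaining people.
  Step 1: remaining {Mia, Grace, Carol, Eve, Iris, Leo, Olga}; on the smaller side: {Mia, Grace, Carol, Iris, Leo, Olga} → Eve is next (Eve > Olga; Eve > Carol).
  Step 2: remaining {Mia, Grace, Carol, Iris, Leo, Olga}; on the smaller side: {Mia, Grace, Iris, Leo, Olga} → Carol is next (Carol > Iris).
  Step 3: remaining {Mia, Grace, Iris, Leo, Olga}; on the smaller side: {Mia, Grace, Leo, Olga} → Iris is next (Iris > Olga).
  Step 4: remaining {Mia, Grace, Leo, Olga}; on the smaller side: {Mia, Grace, Leo} → Olga is next (Olga > Mia).
  Step 5: remaining {Mia, Grace, Leo}; on the smaller side: {Grace, Leo} → Mia is next (Mia > Leo).
  Step 6: remaining {Grace, Leo}; on the smaller side: {Grace} → Leo is next (Leo > Grace).
  Step 7: only Grace remains → lowest.
Final ranking (highest to lowest):

Eve > Carol > Iris > Olga > Mia > Leo > Grace


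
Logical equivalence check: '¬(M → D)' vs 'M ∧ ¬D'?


Expression 1: ¬(M → D)
Expression 2: M ∧ ¬D
Truth table (M D | Expr1 Expr2):
  T T |   F     F
  T F |   T     T
  F T |   F     F
  F F |   F     F
All 4 rows agree, so the expressions are logically equivalent.

Yes


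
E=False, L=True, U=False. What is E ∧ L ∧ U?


E = False, L = True, U = False
Expression: E ∧ L ∧ U
Step 1: E ∧ L = False AND True = False
Step 2: (False) ∧ U = False AND False = False

False


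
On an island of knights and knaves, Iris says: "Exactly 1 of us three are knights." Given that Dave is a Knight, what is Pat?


Iris claims exactly 1 knights among Iris, Dave, Pat.
Given: Dave is a Knight.

Case 1: Iris is a Knight (tells truth)
  Then exactly 1 of the three are knights.
  Counting Iris, Dave: 2 knight(s) so far. Need -1 more → impossible.
Case 2: Iris is a Knave (lies)
  Then the count is NOT 1.
  If Pat = Knave, count = 1 = 1 → claim would be true, contradicts lie.
  If Pat = Knight, count = 2 ≠ 1 → lie confirmed ✓

Pat is a Knight.

Knight


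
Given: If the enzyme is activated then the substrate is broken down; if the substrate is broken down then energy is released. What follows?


Hypothetical syllogism: P → Q, Q → R ⊢ P → R
Premise 1: the enzyme is activated → the substrate is broken down
Premise 2: the substrate is broken down → energy is released
Chain the implications: the middle term (the substrate is broken down) links the two.
Conclusion: If the enzyme is activated, then energy is released.

If the enzyme is activated, then energy is released.


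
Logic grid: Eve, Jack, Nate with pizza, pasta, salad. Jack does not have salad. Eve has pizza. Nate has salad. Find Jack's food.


From clues:
  Nate → salad
  Eve → pizza
By elimination, Jack gets the remaining.

pasta


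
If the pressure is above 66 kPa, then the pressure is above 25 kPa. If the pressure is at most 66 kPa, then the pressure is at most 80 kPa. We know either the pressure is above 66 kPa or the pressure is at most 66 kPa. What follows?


Constructive dilemma: (P → Q) ∧ (R → S), P ∨ R ⊢ Q ∨ S
Premise 1: the pressure is above 66 kPa → the pressure is above 25 kPa
Premise 2: the pressure is at most 66 kPa → the pressure is at most 80 kPa
Premise 3: the pressure is above 66 kPa ∨ the pressure is at most 66 kPa
Case 1: Assuming the pressure is above 66 kPa, then by Premise 1, the pressure is above 25 kPa.
Case 2: Assuming the pressure is at most 66 kPa, then by Premise 2, the pressure is at most 80 kPa.
Since one of the pressure is above 66 kPa or the pressure is at most 66 kPa must hold, we get the pressure is above 25 kPa or the pressure is at most 80 kPa.

The pressure is above 25 kPa or the pressure is at most 80 kPa.


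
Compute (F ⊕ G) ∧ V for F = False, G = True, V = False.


F = False, G = True, V = False
Step 1: F ⊕ G = False XOR True = True
Step 2: True ∧ V = True AND False = False
XOR true when exactly one of F,G is true; then AND with V.

False


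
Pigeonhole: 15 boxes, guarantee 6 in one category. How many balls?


Pigeonhole: to guarantee k in one of n categories, need (k-1)×n + 1.
k = 6, n = 15
Minimum = (6-1) × 15 + 1 = 5 × 15 + 1

76


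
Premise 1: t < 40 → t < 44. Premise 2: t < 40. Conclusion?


Modus ponens: P → Q, P ⊢ Q
P: t < 40
Q: t < 44
We have P → Q and P is true.
By modus ponens, Q must be true.

t < 44


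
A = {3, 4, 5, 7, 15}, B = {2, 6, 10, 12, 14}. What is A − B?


A = {3, 4, 5, 7, 15}
B = {2, 6, 10, 12, 14}
Operation: difference A − B
In A but not B: 3, 4, 5, 7, 15

{3, 4, 5, 7, 15}
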